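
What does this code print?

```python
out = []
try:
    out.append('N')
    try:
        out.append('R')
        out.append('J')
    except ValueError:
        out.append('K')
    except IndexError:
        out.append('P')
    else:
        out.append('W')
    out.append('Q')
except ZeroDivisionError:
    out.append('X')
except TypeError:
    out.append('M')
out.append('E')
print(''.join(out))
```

Execution trace: 'N' (try body) → 'R' (inner try body) → 'J' (inner try body, no exception) → 'W' (inner else) → 'Q' (try body, no exception) → 'E' (after the try/except). Output: NRJWQE

Answer: NRJWQE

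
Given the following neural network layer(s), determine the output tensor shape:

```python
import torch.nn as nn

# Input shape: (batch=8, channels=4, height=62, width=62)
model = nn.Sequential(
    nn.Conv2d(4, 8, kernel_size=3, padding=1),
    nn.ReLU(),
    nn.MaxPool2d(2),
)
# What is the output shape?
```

Input: (8, 4, 62, 62) -> after Conv2d: (8, 8, 62, 62) -> after ReLU: (8, 8, 62, 62) -> Output: (8, 8, 31, 31)

Answer: (8, 8, 31, 31)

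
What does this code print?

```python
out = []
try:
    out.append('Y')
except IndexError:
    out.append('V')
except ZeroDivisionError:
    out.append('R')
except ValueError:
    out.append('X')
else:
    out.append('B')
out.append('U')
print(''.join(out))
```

Execution trace: 'Y' (try body, no exception) → 'B' (else) → 'U' (after the try/except). Output: YBU

Answer: YBU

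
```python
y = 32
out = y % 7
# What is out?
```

Trace:
`y = 32` → y = 32
`out = y % 7` → out = 4
So out = 4

Answer: 4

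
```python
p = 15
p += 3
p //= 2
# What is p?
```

Trace:
`p = 15` → p = 15
`p += 3` → p = 18
`p //= 2` → p = 9
So p = 9

Answer: 9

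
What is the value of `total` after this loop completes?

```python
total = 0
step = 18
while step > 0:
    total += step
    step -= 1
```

Sum 18 down to 1
`total` takes the values: 0 → 18 → 35 → 51 → 66 → 80 → 93 → 105 → 116 → 126 → 135 → 143 → 150 → 156 → 161 → 165 → 168 → 170 → 171

Answer: 171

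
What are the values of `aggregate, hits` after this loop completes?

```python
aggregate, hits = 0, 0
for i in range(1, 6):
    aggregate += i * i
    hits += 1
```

Sum of squares and count
`aggregate, hits` takes the values: (0, 0) → (1, 0) → (1, 1) → (5, 1) → (5, 2) → (14, 2) → (14, 3) → (30, 3) → (30, 4) → (55, 4) → (55, 5)

Answer: 55, 5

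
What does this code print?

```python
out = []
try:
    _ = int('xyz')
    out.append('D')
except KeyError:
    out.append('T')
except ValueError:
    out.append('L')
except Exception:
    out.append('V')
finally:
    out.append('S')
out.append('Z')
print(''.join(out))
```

Execution trace: 'L' (except ValueError) → 'S' (finally) → 'Z' (after the try/except). Output: LSZ

Answer: LSZ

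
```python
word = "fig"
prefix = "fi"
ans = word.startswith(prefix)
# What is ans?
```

Trace:
`word = "fig"` → word = 'fig'
`prefix = "fi"` → prefix = 'fi'
`ans = word.startswith(prefix)` → ans = True
So ans = True

Answer: True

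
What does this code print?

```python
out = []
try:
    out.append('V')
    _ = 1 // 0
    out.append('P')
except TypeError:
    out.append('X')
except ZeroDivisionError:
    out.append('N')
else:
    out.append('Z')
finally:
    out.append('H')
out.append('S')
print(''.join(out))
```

Execution trace: 'V' (try body) → 'N' (except ZeroDivisionError) → 'H' (finally) → 'S' (after the try/except). Output: VNHS

Answer: VNHS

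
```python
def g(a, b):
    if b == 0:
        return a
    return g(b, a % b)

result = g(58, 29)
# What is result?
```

g(58, 29) -> g(29, 0) -> 29

Answer: 29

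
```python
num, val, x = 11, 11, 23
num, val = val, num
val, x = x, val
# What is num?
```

Trace:
`num, val, x = 11, 11, 23` → num = 11; val = 11; x = 23
`num, val = val, num` → num = 11; val = 11
`val, x = x, val` → val = 23; x = 11
So num = 11

Answer: 11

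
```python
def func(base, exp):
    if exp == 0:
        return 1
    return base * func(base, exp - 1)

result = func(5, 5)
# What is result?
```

func(5, 5) = 5 * 5 * 5 * 5 * 5 = 3125

Answer: 3125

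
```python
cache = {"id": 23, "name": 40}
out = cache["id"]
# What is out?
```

Trace:
`cache = {"id": 23, "name": 40}` → cache = {'id': 23, 'name': 40}
`out = cache["id"]` → out = 23
So out = 23

Answer: 23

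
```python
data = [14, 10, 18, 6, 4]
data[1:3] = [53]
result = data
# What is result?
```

Trace:
`data = [14, 10, 18, 6, 4]` → data = [14, 10, 18, 6, 4]
`data[1:3] = [53]` → data = [14, 53, 6, 4]
`result = data` → result = [14, 53, 6, 4]
So result = [14, 53, 6, 4]

Answer: [14, 53, 6, 4]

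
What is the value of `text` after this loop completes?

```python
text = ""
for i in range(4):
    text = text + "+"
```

Repeat '+' 4 times
`text` takes the values: "" → "+" → "++" → "+++" → "++++"

Answer: "++++"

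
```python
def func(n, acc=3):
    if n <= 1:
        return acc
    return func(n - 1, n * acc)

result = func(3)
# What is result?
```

Accumulator trace (n, acc): (3, 3) -> (2, 9) -> (1, 18) -> return 18

Answer: 18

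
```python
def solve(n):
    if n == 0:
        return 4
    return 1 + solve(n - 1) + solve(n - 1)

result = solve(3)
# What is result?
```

solve(n) = 1 + 2·solve(n-1), solve(0)=4. Closed form: (4+1)·2^3 - 1 = 39.

Answer: 39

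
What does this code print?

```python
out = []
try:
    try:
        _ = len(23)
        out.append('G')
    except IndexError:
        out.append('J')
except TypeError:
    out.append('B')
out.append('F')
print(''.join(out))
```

Execution trace: 'B' (outer except TypeError) → 'F' (after the try/except). Output: BF

Answer: BF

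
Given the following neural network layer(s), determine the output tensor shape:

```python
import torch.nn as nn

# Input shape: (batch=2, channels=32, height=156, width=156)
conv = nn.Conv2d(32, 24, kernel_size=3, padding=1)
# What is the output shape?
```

Input: (2, 32, 156, 156) -> Output: (2, 24, 156, 156)

Answer: (2, 24, 156, 156)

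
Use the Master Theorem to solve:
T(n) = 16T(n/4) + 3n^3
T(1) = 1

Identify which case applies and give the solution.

a=16, b=4, f(n)=3n^3. log_4(16) = 2. Since c=3 > 2 and the regularity condition holds (16(n/4)^3 = (16/4^3)n^3 with 16/4^3 < 1), Case 3 applies: T(n) = Θ(f(n)) = O(n^3).

Answer: O(n^3) - Case 3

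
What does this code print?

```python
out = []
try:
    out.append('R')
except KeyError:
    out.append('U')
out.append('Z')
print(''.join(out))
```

Execution trace: 'R' (try body, no exception) → 'Z' (after the try/except). Output: RZ

Answer: RZ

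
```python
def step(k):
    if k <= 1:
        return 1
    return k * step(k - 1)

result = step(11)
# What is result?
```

step(11) = 11 * 10 * 9 * 8 * 7 * 6 * 5 * 4 * 3 * 2 * 1 = 39916800

Answer: 39916800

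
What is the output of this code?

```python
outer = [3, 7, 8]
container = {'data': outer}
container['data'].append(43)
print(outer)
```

Key concept: dict holds reference to list.
Step by step:
`outer = [3, 7, 8]` → outer = [3, 7, 8]
`container = {'data': outer}` → container = {'data': [3, 7, 8]}
`container['data'].append(43)` → outer = [3, 7, 8, 43]; container = {'data': [3, 7, 8, 43]}
`print(outer)` → prints [3, 7, 8, 43]

Answer: [3, 7, 8, 43]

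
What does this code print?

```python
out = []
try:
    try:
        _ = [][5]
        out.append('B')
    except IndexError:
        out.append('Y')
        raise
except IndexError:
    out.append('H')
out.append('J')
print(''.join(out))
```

Execution trace: 'Y' (inner except IndexError) → 'H' (outer except IndexError) → 'J' (after the try/except). Output: YHJ

Answer: YHJ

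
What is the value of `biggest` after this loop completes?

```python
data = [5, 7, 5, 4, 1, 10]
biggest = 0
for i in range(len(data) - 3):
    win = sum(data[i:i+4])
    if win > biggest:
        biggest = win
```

Max sum of 4-element window in [5, 7, 5, 4, 1, 10]
`biggest` takes the values: 0 → 21

Answer: 21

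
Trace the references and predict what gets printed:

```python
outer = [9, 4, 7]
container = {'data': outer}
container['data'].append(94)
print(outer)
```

Key concept: dict holds reference to list.
Step by step:
`outer = [9, 4, 7]` → outer = [9, 4, 7]
`container = {'data': outer}` → container = {'data': [9, 4, 7]}
`container['data'].append(94)` → outer = [9, 4, 7, 94]; container = {'data': [9, 4, 7, 94]}
`print(outer)` → prints [9, 4, 7, 94]

Answer: [9, 4, 7, 94]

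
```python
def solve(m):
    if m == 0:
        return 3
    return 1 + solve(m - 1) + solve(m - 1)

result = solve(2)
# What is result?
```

solve(m) = 1 + 2·solve(m-1), solve(0)=3. Closed form: (3+1)·2^2 - 1 = 15.

Answer: 15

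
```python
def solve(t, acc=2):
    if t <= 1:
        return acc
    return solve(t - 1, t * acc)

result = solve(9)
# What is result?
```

Accumulator trace (n, acc): (9, 2) -> (8, 18) -> (7, 144) -> (6, 1008) -> (5, 6048) -> (4, 30240) -> (3, 120960) -> (2, 362880) -> (1, 725760) -> return 725760

Answer: 725760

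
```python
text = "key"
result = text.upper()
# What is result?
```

Trace:
`text = "key"` → text = 'key'
`result = text.upper()` → result = 'KEY'
So result = 'KEY'

Answer: 'KEY'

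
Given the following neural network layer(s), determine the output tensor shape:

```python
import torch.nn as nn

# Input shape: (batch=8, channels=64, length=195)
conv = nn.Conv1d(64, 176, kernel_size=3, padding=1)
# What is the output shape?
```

Input: (8, 64, 195) -> Output: (8, 176, 195)

Answer: (8, 176, 195)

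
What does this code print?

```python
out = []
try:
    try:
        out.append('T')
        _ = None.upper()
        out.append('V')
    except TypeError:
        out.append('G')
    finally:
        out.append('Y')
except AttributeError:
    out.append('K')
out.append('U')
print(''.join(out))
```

Execution trace: 'T' (try body) → 'Y' (finally) → 'K' (outer except AttributeError) → 'U' (after the try/except). Output: TYKU

Answer: TYKU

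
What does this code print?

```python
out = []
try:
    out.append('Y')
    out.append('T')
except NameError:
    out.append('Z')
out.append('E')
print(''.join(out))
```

Execution trace: 'Y' (try body) → 'T' (try body, no exception) → 'E' (after the try/except). Output: YTE

Answer: YTE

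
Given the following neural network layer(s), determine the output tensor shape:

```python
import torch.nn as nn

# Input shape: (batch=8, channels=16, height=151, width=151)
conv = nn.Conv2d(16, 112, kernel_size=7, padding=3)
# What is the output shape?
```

Input: (8, 16, 151, 151) -> Output: (8, 112, 151, 151)

Answer: (8, 112, 151, 151)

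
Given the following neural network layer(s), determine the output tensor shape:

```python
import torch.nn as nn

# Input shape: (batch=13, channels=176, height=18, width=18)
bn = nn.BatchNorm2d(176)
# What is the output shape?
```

Input: (13, 176, 18, 18) -> Output: (13, 176, 18, 18)

Answer: (13, 176, 18, 18)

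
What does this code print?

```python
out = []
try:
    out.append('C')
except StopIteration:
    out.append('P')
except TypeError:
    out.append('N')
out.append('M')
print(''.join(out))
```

Execution trace: 'C' (try body, no exception) → 'M' (after the try/except). Output: CM

Answer: CM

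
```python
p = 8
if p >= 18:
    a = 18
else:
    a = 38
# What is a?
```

Trace:
`p = 8` → p = 8
`if p >= 18: ...` → p >= 18 is False, take else branch → a = 38
So a = 38

Answer: 38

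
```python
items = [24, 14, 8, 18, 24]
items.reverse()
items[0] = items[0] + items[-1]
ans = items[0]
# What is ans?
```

Trace:
`items = [24, 14, 8, 18, 24]` → items = [24, 14, 8, 18, 24]
`items.reverse()` → items = [24, 18, 8, 14, 24]
`items[0] = items[0] + items[-1]` → items = [48, 18, 8, 14, 24]
`ans = items[0]` → ans = 48
So ans = 48

Answer: 48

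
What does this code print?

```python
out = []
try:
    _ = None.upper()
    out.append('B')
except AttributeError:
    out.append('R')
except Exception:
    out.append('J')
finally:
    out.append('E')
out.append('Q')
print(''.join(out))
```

Execution trace: 'R' (except AttributeError) → 'E' (finally) → 'Q' (after the try/except). Output: REQ

Answer: REQ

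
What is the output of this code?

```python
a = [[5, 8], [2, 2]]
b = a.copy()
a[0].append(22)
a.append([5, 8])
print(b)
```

Key concept: shallow copy with nested lists.
Step by step:
`a = [[5, 8], [2, 2]]` → a = [[5, 8], [2, 2]]
`b = a.copy()` → b = [[5, 8], [2, 2]]
`a[0].append(22)` → a = [[5, 8, 22], [2, 2]]; b = [[5, 8, 22], [2, 2]]
`a.append([5, 8])` → a = [[5, 8, 22], [2, 2], [5, 8]]
`print(b)` → prints [[5, 8, 22], [2, 2]]

Answer: [[5, 8, 22], [2, 2]]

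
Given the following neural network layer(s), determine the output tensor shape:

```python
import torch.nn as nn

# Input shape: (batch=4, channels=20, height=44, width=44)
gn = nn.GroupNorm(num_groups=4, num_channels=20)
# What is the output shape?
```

Input: (4, 20, 44, 44) -> Output: (4, 20, 44, 44)

Answer: (4, 20, 44, 44)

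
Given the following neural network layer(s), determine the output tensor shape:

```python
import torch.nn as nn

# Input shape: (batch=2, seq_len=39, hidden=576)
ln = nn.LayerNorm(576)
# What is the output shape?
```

Input: (2, 39, 576) -> Output: (2, 39, 576)

Answer: (2, 39, 576)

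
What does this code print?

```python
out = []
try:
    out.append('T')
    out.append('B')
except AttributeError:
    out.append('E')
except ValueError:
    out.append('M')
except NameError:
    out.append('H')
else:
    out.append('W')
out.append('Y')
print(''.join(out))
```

Execution trace: 'T' (try body) → 'B' (try body, no exception) → 'W' (else) → 'Y' (after the try/except). Output: TBWY

Answer: TBWY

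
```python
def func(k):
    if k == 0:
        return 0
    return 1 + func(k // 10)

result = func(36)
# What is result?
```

Count of digits of 36: 2

Answer: 2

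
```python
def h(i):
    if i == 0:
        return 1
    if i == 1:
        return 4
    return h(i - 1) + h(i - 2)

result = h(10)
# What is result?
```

Build up from base cases: h(0)=1, h(1)=4, h(2)=5, h(3)=9, h(4)=14, h(5)=23, h(6)=37, ..., h(10)=254

Answer: 254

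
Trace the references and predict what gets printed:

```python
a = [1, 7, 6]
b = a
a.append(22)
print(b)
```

Key concept: basic list aliasing.
Step by step:
`a = [1, 7, 6]` → a = [1, 7, 6]
`b = a` → b = [1, 7, 6] (same object as a)
`a.append(22)` → a = [1, 7, 6, 22] (same object as b); b = [1, 7, 6, 22] (same object as a)
`print(b)` → prints [1, 7, 6, 22]

Answer: [1, 7, 6, 22]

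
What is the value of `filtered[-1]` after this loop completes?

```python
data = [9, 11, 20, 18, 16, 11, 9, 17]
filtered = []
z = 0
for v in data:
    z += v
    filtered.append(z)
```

Cumulative sum ends at 111
`filtered` takes the values: [] → [9] → [9, 20] → [9, 20, 40] → [9, 20, 40, 58] → [9, 20, 40, 58, 74] → [9, 20, 40, 58, 74, 85] → [9, 20, 40, 58, 74, 85, 94] → [9, 20, 40, 58, 74, 85, 94, 111]
So `filtered[-1]` = 111

Answer: 111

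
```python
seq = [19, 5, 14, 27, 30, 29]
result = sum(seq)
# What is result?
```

Trace:
`seq = [19, 5, 14, 27, 30, 29]` → seq = [19, 5, 14, 27, 30, 29]
`result = sum(seq)` → result = 124
So result = 124

Answer: 124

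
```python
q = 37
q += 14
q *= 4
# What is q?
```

Trace:
`q = 37` → q = 37
`q += 14` → q = 51
`q *= 4` → q = 204
So q = 204

Answer: 204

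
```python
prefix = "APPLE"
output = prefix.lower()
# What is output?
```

Trace:
`prefix = "APPLE"` → prefix = 'APPLE'
`output = prefix.lower()` → output = 'apple'
So output = 'apple'

Answer: 'apple'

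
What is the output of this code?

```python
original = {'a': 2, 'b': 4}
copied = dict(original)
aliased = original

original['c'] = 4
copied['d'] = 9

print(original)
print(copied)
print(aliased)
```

Key concept: dict() creates copy, assignment creates alias.
Step by step:
`original = {'a': 2, 'b': 4}` → original = {'a': 2, 'b': 4}
`copied = dict(original)` → copied = {'a': 2, 'b': 4}
`aliased = original` → aliased = {'a': 2, 'b': 4} (same object as original)
`original['c'] = 4` → original = {'a': 2, 'b': 4, 'c': 4} (same object as aliased); aliased = {'a': 2, 'b': 4, 'c': 4} (same object as original)
`copied['d'] = 9` → copied = {'a': 2, 'b': 4, 'd': 9}
`print(original)` → prints {'a': 2, 'b': 4, 'c': 4}
`print(copied)` → prints {'a': 2, 'b': 4, 'd': 9}
`print(aliased)` → prints {'a': 2, 'b': 4, 'c': 4}

Answer:
{'a': 2, 'b': 4, 'c': 4}
{'a': 2, 'b': 4, 'd': 9}
{'a': 2, 'b': 4, 'c': 4}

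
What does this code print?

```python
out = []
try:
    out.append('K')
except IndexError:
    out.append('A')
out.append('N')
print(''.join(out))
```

Execution trace: 'K' (try body, no exception) → 'N' (after the try/except). Output: KN

Answer: KN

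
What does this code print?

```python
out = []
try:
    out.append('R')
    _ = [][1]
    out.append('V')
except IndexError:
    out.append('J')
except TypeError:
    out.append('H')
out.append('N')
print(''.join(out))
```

Execution trace: 'R' (try body) → 'J' (except IndexError) → 'N' (after the try/except). Output: RJN

Answer: RJN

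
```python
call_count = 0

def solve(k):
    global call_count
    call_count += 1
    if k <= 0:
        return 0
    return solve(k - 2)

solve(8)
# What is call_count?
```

Linear recursion stepping by 2: 5 calls from k=8 down to ≤0.

Answer: 5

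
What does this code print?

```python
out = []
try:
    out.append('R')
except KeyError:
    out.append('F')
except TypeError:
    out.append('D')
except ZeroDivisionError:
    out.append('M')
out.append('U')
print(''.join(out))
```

Execution trace: 'R' (try body, no exception) → 'U' (after the try/except). Output: RU

Answer: RU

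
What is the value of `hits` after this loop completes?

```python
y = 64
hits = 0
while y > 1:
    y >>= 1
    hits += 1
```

Count right shifts until 1
`hits` takes the values: 0 → 1 → 2 → 3 → 4 → 5 → 6

Answer: 6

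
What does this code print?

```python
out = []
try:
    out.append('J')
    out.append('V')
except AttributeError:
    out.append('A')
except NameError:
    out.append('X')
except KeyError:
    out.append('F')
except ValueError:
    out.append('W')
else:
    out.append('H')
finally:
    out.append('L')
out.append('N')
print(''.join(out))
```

Execution trace: 'J' (try body) → 'V' (try body, no exception) → 'H' (else) → 'L' (finally) → 'N' (after the try/except). Output: JVHLN

Answer: JVHLN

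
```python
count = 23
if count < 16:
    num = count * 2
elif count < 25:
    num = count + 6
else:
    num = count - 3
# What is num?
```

Trace:
`count = 23` → count = 23
`if count < 16: ...` → count < 16 is False, count < 25 is True → num = 29
So num = 29

Answer: 29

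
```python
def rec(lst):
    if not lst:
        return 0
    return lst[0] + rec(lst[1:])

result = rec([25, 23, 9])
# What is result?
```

25 + 23 + 9 + 0 = 57

Answer: 57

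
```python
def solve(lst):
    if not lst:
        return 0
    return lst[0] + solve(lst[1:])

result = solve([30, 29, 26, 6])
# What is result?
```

30 + 29 + 26 + 6 + 0 = 91

Answer: 91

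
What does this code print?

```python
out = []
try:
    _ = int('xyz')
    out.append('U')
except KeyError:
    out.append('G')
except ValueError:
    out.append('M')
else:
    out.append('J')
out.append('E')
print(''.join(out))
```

Execution trace: 'M' (except ValueError) → 'E' (after the try/except). Output: ME

Answer: ME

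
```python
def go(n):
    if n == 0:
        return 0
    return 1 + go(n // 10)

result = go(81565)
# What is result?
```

Count of digits of 81565: 5

Answer: 5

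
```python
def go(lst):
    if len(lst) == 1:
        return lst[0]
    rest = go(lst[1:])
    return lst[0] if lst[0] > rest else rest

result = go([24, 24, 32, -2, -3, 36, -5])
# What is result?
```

Recursive max over [24, 24, 32, -2, -3, 36, -5] = 36

Answer: 36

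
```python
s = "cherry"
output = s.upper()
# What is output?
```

Trace:
`s = "cherry"` → s = 'cherry'
`output = s.upper()` → output = 'CHERRY'
So output = 'CHERRY'

Answer: 'CHERRY'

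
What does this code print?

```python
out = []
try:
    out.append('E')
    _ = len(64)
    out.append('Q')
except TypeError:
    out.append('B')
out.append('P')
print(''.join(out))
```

Execution trace: 'E' (try body) → 'B' (except TypeError) → 'P' (after the try/except). Output: EBP

Answer: EBP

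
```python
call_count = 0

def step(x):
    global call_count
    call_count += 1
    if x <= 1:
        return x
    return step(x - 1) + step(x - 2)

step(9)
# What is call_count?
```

Calls(x) = 1 + Calls(x-1) + Calls(x-2); Calls(0)=Calls(1)=1. For x=9 this gives 109.

Answer: 109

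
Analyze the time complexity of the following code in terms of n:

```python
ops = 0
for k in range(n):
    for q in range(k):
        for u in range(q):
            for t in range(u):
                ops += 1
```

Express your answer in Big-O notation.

Each loop level contributes: n × n × n × n. Multiplying the contributions gives O(n^4).

Answer: O(n^4)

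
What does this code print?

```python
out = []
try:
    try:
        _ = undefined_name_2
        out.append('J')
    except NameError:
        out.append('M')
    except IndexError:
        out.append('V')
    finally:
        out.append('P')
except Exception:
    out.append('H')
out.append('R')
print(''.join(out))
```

Execution trace: 'M' (inner except NameError) → 'P' (inner finally) → 'R' (after the try/except). Output: MPR

Answer: MPR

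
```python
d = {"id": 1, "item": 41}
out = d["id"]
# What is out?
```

Trace:
`d = {"id": 1, "item": 41}` → d = {'id': 1, 'item': 41}
`out = d["id"]` → out = 1
So out = 1

Answer: 1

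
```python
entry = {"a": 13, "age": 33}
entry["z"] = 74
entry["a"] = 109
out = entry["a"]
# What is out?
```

Trace:
`entry = {"a": 13, "age": 33}` → entry = {'a': 13, 'age': 33}
`entry["z"] = 74` → entry = {'a': 13, 'age': 33, 'z': 74}
`entry["a"] = 109` → entry = {'a': 109, 'age': 33, 'z': 74}
`out = entry["a"]` → out = 109
So out = 109

Answer: 109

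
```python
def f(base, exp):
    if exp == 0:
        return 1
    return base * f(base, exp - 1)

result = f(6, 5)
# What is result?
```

f(6, 5) = 6 * 6 * 6 * 6 * 6 = 7776

Answer: 7776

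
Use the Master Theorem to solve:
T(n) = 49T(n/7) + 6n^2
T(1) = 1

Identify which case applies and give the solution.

a=49, b=7, f(n)=6n^2. log_7(49) = 2. Since c=2 = 2, Case 2 applies: T(n) = Θ(n^log_b(a) · log n) = O(n^2 log n).

Answer: O(n^2 log n) - Case 2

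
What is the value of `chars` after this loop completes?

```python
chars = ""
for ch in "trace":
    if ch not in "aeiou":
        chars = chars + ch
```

Remove vowels from 'trace'
`chars` takes the values: "" → "t" → "tr" → "trc"

Answer: "trc"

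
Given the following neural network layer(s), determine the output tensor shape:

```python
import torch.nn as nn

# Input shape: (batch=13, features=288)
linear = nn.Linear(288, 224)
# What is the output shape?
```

Input: (13, 288) -> Output: (13, 224)

Answer: (13, 224)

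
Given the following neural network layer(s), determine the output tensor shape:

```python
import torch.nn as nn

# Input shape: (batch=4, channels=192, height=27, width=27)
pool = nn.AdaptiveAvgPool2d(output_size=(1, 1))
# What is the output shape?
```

Input: (4, 192, 27, 27) -> Output: (4, 192, 1, 1)

Answer: (4, 192, 1, 1)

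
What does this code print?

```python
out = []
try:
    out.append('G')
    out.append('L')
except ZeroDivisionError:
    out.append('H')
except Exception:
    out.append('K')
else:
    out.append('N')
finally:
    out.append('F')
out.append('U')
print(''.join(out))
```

Execution trace: 'G' (try body) → 'L' (try body, no exception) → 'N' (else) → 'F' (finally) → 'U' (after the try/except). Output: GLNFU

Answer: GLNFU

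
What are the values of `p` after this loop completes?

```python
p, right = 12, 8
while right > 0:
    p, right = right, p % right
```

GCD of 12 and 8
`p` takes the values: 12 → 8 → 4

Answer: 4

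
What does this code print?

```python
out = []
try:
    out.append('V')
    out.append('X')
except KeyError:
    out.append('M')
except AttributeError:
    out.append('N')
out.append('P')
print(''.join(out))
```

Execution trace: 'V' (try body) → 'X' (try body, no exception) → 'P' (after the try/except). Output: VXP

Answer: VXP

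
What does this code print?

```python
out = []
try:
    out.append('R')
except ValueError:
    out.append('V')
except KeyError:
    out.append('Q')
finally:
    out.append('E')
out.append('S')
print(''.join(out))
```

Execution trace: 'R' (try body, no exception) → 'E' (finally) → 'S' (after the try/except). Output: RES

Answer: RES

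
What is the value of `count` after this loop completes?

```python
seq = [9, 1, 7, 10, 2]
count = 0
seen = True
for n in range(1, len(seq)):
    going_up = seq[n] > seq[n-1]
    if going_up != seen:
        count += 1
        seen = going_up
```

Count direction changes in [9, 1, 7, 10, 2]
`count` takes the values: 0 → 1 → 2 → 3

Answer: 3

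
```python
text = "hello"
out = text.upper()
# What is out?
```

Trace:
`text = "hello"` → text = 'hello'
`out = text.upper()` → out = 'HELLO'
So out = 'HELLO'

Answer: 'HELLO'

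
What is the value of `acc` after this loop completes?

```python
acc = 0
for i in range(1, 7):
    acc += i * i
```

Sum of squares 1² to 6² = 91
`acc` takes the values: 0 → 1 → 5 → 14 → 30 → 55 → 91

Answer: 91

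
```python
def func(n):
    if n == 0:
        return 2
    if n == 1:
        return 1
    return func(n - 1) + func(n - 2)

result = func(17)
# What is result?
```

Build up from base cases: func(0)=2, func(1)=1, func(2)=3, func(3)=4, func(4)=7, func(5)=11, func(6)=18, ..., func(17)=3571

Answer: 3571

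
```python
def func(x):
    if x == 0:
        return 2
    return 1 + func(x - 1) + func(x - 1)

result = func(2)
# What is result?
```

func(x) = 1 + 2·func(x-1), func(0)=2. Closed form: (2+1)·2^2 - 1 = 11.

Answer: 11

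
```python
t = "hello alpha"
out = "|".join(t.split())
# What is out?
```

Trace:
`t = "hello alpha"` → t = 'hello alpha'
`out = "|".join(t.split())` → out = 'hello|alpha'
So out = 'hello|alpha'

Answer: 'hello|alpha'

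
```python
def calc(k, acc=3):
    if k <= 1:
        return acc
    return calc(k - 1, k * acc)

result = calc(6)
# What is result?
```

Accumulator trace (n, acc): (6, 3) -> (5, 18) -> (4, 90) -> (3, 360) -> (2, 1080) -> (1, 2160) -> return 2160

Answer: 2160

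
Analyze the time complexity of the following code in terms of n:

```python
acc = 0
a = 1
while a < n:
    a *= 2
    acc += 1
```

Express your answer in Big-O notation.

Each loop level contributes: log n. Multiplying the contributions gives O(log n).

Answer: O(log n)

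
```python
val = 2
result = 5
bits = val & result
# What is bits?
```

Trace:
`val = 2` → val = 2
`result = 5` → result = 5
`bits = val & result` → bits = 0
So bits = 0

Answer: 0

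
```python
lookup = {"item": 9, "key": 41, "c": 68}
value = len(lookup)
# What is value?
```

Trace:
`lookup = {"item": 9, "key": 41, "c": 68}` → lookup = {'item': 9, 'key': 41, 'c': 68}
`value = len(lookup)` → value = 3
So value = 3

Answer: 3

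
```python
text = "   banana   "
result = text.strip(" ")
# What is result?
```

Trace:
`text = "   banana   "` → text = '   banana   '
`result = text.strip(" ")` → result = 'banana'
So result = 'banana'

Answer: 'banana'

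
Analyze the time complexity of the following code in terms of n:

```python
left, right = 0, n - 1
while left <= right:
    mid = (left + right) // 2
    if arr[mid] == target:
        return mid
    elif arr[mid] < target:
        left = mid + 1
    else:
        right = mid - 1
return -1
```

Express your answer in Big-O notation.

This is Binary search in a sorted array. Time complexity: O(log n).

Answer: O(log n)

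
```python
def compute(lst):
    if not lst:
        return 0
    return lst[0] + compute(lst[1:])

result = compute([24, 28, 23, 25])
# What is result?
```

24 + 28 + 23 + 25 + 0 = 100

Answer: 100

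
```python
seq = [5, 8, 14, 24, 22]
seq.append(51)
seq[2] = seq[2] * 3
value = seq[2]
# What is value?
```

Trace:
`seq = [5, 8, 14, 24, 22]` → seq = [5, 8, 14, 24, 22]
`seq.append(51)` → seq = [5, 8, 14, 24, 22, 51]
`seq[2] = seq[2] * 3` → seq = [5, 8, 42, 24, 22, 51]
`value = seq[2]` → value = 42
So value = 42

Answer: 42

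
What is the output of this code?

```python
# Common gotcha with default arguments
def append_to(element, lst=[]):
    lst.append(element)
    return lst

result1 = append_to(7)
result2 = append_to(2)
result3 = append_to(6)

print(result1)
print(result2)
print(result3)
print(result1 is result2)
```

Key concept: mutable default argument gotcha.
Step by step:
`result1 = append_to(7)` → result1 = [7]
`result2 = append_to(2)` → result1 = [7, 2] (same object as result2); result2 = [7, 2] (same object as result1)
`result3 = append_to(6)` → result1 = [7, 2, 6] (same object as result2, result3); result2 = [7, 2, 6] (same object as result1, result3); result3 = [7, 2, 6] (same object as result1, result2)
`print(result1)` → prints [7, 2, 6]
`print(result2)` → prints [7, 2, 6]
`print(result3)` → prints [7, 2, 6]
`print(result1 is result2)` → prints True

Answer:
[7, 2, 6]
[7, 2, 6]
[7, 2, 6]
True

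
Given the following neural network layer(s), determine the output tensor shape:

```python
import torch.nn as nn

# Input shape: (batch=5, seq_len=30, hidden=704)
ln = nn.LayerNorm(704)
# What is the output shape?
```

Input: (5, 30, 704) -> Output: (5, 30, 704)

Answer: (5, 30, 704)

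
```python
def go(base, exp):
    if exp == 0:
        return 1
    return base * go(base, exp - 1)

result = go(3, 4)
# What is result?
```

go(3, 4) = 3 * 3 * 3 * 3 = 81

Answer: 81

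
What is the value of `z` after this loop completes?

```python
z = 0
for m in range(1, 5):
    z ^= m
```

XOR of 1 to 4
`z` takes the values: 0 → 1 → 3 → 0 → 4

Answer: 4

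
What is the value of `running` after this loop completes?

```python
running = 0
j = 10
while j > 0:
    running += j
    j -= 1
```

Sum 10 down to 1
`running` takes the values: 0 → 10 → 19 → 27 → 34 → 40 → 45 → 49 → 52 → 54 → 55

Answer: 55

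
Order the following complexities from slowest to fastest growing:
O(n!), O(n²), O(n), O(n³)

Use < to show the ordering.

Ordered by growth rate: O(n) < O(n²) < O(n³) < O(n!)

Answer: O(n) < O(n²) < O(n³) < O(n!)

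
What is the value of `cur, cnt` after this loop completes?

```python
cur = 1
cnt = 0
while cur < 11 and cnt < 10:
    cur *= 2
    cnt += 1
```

Double until >= 11 or 10 iterations
`cur, cnt` takes the values: (1, 0) → (2, 0) → (2, 1) → (4, 1) → (4, 2) → (8, 2) → (8, 3) → (16, 3) → (16, 4)

Answer: 16, 4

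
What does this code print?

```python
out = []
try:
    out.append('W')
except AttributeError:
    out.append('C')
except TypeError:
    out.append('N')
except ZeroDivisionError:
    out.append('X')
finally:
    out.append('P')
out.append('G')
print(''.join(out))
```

Execution trace: 'W' (try body, no exception) → 'P' (finally) → 'G' (after the try/except). Output: WPG

Answer: WPG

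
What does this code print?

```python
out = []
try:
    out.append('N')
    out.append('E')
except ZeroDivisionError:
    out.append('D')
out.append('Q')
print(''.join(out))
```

Execution trace: 'N' (try body) → 'E' (try body, no exception) → 'Q' (after the try/except). Output: NEQ

Answer: NEQ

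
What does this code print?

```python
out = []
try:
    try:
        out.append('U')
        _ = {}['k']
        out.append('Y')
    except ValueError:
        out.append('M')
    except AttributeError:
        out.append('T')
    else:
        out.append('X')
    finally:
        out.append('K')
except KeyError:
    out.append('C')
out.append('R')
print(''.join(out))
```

Execution trace: 'U' (try body) → 'K' (finally) → 'C' (outer except KeyError) → 'R' (after the try/except). Output: UKCR

Answer: UKCR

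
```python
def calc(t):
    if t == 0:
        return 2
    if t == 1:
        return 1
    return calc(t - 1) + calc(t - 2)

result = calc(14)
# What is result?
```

Build up from base cases: calc(0)=2, calc(1)=1, calc(2)=3, calc(3)=4, calc(4)=7, calc(5)=11, calc(6)=18, ..., calc(14)=843

Answer: 843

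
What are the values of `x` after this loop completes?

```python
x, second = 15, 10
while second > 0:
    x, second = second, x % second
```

GCD of 15 and 10
`x` takes the values: 15 → 10 → 5

Answer: 5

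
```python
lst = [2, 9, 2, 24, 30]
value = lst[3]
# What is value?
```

Trace:
`lst = [2, 9, 2, 24, 30]` → lst = [2, 9, 2, 24, 30]
`value = lst[3]` → value = 24
So value = 24

Answer: 24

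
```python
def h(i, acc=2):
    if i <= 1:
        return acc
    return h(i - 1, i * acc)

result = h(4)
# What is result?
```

Accumulator trace (n, acc): (4, 2) -> (3, 8) -> (2, 24) -> (1, 48) -> return 48

Answer: 48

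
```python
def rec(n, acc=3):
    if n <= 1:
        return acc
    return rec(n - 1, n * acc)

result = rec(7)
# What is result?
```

Accumulator trace (n, acc): (7, 3) -> (6, 21) -> (5, 126) -> (4, 630) -> (3, 2520) -> (2, 7560) -> (1, 15120) -> return 15120

Answer: 15120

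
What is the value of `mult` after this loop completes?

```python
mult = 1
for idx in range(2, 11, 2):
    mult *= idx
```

Product of even numbers 2 to 10
`mult` takes the values: 1 → 2 → 8 → 48 → 384 → 3840

Answer: 3840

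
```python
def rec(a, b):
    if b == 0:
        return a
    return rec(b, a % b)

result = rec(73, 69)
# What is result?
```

rec(73, 69) -> rec(69, 4) -> rec(4, 1) -> rec(1, 0) -> 1

Answer: 1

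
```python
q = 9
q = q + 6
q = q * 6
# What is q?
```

Trace:
`q = 9` → q = 9
`q = q + 6` → q = 15
`q = q * 6` → q = 90
So q = 90

Answer: 90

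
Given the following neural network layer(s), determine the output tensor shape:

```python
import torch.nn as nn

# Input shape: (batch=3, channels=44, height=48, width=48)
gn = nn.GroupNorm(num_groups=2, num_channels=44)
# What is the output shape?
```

Input: (3, 44, 48, 48) -> Output: (3, 44, 48, 48)

Answer: (3, 44, 48, 48)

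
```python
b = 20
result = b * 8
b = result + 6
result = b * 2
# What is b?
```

Trace:
`b = 20` → b = 20
`result = b * 8` → result = 160
`b = result + 6` → b = 166
`result = b * 2` → result = 332
So b = 166

Answer: 166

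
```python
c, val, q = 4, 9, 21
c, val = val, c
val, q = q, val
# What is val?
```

Trace:
`c, val, q = 4, 9, 21` → c = 4; val = 9; q = 21
`c, val = val, c` → c = 9; val = 4
`val, q = q, val` → val = 21; q = 4
So val = 21

Answer: 21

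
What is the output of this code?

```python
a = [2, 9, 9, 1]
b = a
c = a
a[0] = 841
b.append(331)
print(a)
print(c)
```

Key concept: multiple aliases.
Step by step:
`a = [2, 9, 9, 1]` → a = [2, 9, 9, 1]
`b = a` → b = [2, 9, 9, 1] (same object as a)
`c = a` → c = [2, 9, 9, 1] (same object as a, b)
`a[0] = 841` → a = [841, 9, 9, 1] (same object as b, c); b = [841, 9, 9, 1] (same object as a, c); c = [841, 9, 9, 1] (same object as a, b)
`b.append(331)` → a = [841, 9, 9, 1, 331] (same object as b, c); b = [841, 9, 9, 1, 331] (same object as a, c); c = [841, 9, 9, 1, 331] (same object as a, b)
`print(a)` → prints [841, 9, 9, 1, 331]
`print(c)` → prints [841, 9, 9, 1, 331]

Answer:
[841, 9, 9, 1, 331]
[841, 9, 9, 1, 331]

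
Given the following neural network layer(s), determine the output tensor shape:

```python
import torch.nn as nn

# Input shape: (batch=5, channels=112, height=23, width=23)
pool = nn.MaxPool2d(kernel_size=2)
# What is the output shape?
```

Input: (5, 112, 23, 23) -> Output: (5, 112, 11, 11)

Answer: (5, 112, 11, 11)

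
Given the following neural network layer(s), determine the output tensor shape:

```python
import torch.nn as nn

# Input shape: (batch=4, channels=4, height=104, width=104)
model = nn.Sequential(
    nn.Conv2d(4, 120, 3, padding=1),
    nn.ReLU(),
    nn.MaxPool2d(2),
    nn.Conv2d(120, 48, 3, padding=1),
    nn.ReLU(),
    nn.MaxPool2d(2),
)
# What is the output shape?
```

Input: (4, 4, 104, 104) -> after first Conv2d: (4, 120, 104, 104) -> after first MaxPool2d: (4, 120, 52, 52) -> after second Conv2d: (4, 48, 52, 52) -> Output: (4, 48, 26, 26)

Answer: (4, 48, 26, 26)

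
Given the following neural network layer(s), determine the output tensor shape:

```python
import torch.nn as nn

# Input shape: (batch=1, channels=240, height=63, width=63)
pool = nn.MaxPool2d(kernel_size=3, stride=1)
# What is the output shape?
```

Input: (1, 240, 63, 63) -> Output: (1, 240, 61, 61)

Answer: (1, 240, 61, 61)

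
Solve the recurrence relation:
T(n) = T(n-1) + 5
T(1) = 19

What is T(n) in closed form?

Unrolling: T(n) = T(1) + 5·(n-1) = 19 + 5(n-1) = 5n + 14.

Answer: T(n) = 5n + 14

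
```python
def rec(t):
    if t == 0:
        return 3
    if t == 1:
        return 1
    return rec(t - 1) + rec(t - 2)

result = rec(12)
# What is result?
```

Build up from base cases: rec(0)=3, rec(1)=1, rec(2)=4, rec(3)=5, rec(4)=9, rec(5)=14, rec(6)=23, ..., rec(12)=411

Answer: 411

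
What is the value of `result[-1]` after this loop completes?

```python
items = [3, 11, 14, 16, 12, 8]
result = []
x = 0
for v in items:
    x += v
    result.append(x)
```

Cumulative sum ends at 64
`result` takes the values: [] → [3] → [3, 14] → [3, 14, 28] → [3, 14, 28, 44] → [3, 14, 28, 44, 56] → [3, 14, 28, 44, 56, 64]
So `result[-1]` = 64

Answer: 64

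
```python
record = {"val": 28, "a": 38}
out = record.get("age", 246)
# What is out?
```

Trace:
`record = {"val": 28, "a": 38}` → record = {'val': 28, 'a': 38}
`out = record.get("age", 246)` → out = 246
So out = 246

Answer: 246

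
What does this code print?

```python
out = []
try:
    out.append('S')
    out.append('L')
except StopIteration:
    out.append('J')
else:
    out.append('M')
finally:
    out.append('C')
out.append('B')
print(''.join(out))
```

Execution trace: 'S' (try body) → 'L' (try body, no exception) → 'M' (else) → 'C' (finally) → 'B' (after the try/except). Output: SLMCB

Answer: SLMCB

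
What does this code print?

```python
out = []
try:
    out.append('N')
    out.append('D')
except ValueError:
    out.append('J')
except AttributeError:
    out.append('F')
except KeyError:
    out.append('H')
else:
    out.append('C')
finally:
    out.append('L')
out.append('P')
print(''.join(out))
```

Execution trace: 'N' (try body) → 'D' (try body, no exception) → 'C' (else) → 'L' (finally) → 'P' (after the try/except). Output: NDCLP

Answer: NDCLP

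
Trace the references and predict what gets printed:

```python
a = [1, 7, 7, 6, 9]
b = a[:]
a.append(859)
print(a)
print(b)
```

Key concept: slice [:] creates copy.
Step by step:
`a = [1, 7, 7, 6, 9]` → a = [1, 7, 7, 6, 9]
`b = a[:]` → b = [1, 7, 7, 6, 9]
`a.append(859)` → a = [1, 7, 7, 6, 9, 859]
`print(a)` → prints [1, 7, 7, 6, 9, 859]
`print(b)` → prints [1, 7, 7, 6, 9]

Answer:
[1, 7, 7, 6, 9, 859]
[1, 7, 7, 6, 9]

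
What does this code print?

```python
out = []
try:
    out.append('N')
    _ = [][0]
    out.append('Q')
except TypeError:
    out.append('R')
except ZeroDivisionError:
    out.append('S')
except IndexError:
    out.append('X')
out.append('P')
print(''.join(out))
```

Execution trace: 'N' (try body) → 'X' (except IndexError) → 'P' (after the try/except). Output: NXP

Answer: NXP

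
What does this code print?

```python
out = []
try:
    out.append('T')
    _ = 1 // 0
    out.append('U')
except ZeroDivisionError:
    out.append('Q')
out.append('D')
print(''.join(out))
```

Execution trace: 'T' (try body) → 'Q' (except ZeroDivisionError) → 'D' (after the try/except). Output: TQD

Answer: TQD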